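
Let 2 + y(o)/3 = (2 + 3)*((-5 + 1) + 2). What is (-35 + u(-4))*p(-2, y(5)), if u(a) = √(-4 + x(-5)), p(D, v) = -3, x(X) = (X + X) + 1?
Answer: 105 - 3*I*√13 ≈ 105.0 - 10.817*I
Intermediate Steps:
x(X) = 1 + 2*X (x(X) = 2*X + 1 = 1 + 2*X)
y(o) = -36 (y(o) = -6 + 3*((2 + 3)*((-5 + 1) + 2)) = -6 + 3*(5*(-4 + 2)) = -6 + 3*(5*(-2)) = -6 + 3*(-10) = -6 - 30 = -36)
u(a) = I*√13 (u(a) = √(-4 + (1 + 2*(-5))) = √(-4 + (1 - 10)) = √(-4 - 9) = √(-13) = I*√13)
(-35 + u(-4))*p(-2, y(5)) = (-35 + I*√13)*(-3) = 105 - 3*I*√13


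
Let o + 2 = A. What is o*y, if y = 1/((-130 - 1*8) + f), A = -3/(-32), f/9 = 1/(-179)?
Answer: 10919/790752 ≈ 0.013808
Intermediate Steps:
f = -9/179 (f = 9/(-179) = 9*(-1/179) = -9/179 ≈ -0.050279)
A = 3/32 (A = -3*(-1/32) = 3/32 ≈ 0.093750)
y = -179/24711 (y = 1/((-130 - 1*8) - 9/179) = 1/((-130 - 8) - 9/179) = 1/(-138 - 9/179) = 1/(-24711/179) = -179/24711 ≈ -0.0072437)
o = -61/32 (o = -2 + 3/32 = -61/32 ≈ -1.9063)
o*y = -61/32*(-179/24711) = 10919/790752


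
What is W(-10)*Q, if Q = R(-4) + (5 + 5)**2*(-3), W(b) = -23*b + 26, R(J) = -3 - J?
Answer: -76544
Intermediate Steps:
W(b) = 26 - 23*b
Q = -299 (Q = (-3 - 1*(-4)) + (5 + 5)**2*(-3) = (-3 + 4) + 10**2*(-3) = 1 + 100*(-3) = 1 - 300 = -299)
W(-10)*Q = (26 - 23*(-10))*(-299) = (26 + 230)*(-299) = 256*(-299) = -76544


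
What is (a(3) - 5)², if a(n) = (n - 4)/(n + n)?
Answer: 961/36 ≈ 26.694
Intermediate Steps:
a(n) = (-4 + n)/(2*n) (a(n) = (-4 + n)/((2*n)) = (-4 + n)*(1/(2*n)) = (-4 + n)/(2*n))
(a(3) - 5)² = ((½)*(-4 + 3)/3 - 5)² = ((½)*(⅓)*(-1) - 5)² = (-⅙ - 5)² = (-31/6)² = 961/36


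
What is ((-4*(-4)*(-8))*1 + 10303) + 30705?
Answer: 40880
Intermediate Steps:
((-4*(-4)*(-8))*1 + 10303) + 30705 = ((16*(-8))*1 + 10303) + 30705 = (-128*1 + 10303) + 30705 = (-128 + 10303) + 30705 = 10175 + 30705 = 40880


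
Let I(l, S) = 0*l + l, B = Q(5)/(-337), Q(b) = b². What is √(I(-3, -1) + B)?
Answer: 2*I*√87283/337 ≈ 1.7533*I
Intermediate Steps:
B = -25/337 (B = 5²/(-337) = 25*(-1/337) = -25/337 ≈ -0.074184)
I(l, S) = l (I(l, S) = 0 + l = l)
√(I(-3, -1) + B) = √(-3 - 25/337) = √(-1036/337) = 2*I*√87283/337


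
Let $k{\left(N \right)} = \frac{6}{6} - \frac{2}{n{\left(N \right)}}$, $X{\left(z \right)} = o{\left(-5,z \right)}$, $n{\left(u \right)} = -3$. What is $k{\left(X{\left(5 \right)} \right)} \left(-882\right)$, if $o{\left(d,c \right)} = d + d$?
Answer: $-1470$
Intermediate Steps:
$o{\left(d,c \right)} = 2 d$
$X{\left(z \right)} = -10$ ($X{\left(z \right)} = 2 \left(-5\right) = -10$)
$k{\left(N \right)} = \frac{5}{3}$ ($k{\left(N \right)} = \frac{6}{6} - \frac{2}{-3} = 6 \cdot \frac{1}{6} - - \frac{2}{3} = 1 + \frac{2}{3} = \frac{5}{3}$)
$k{\left(X{\left(5 \right)} \right)} \left(-882\right) = \frac{5}{3} \left(-882\right) = -1470$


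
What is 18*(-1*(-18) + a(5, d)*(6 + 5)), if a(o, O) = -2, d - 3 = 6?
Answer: -72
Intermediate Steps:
d = 9 (d = 3 + 6 = 9)
18*(-1*(-18) + a(5, d)*(6 + 5)) = 18*(-1*(-18) - 2*(6 + 5)) = 18*(18 - 2*11) = 18*(18 - 22) = 18*(-4) = -72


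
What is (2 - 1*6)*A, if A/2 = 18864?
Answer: -150912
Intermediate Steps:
A = 37728 (A = 2*18864 = 37728)
(2 - 1*6)*A = (2 - 1*6)*37728 = (2 - 6)*37728 = -4*37728 = -150912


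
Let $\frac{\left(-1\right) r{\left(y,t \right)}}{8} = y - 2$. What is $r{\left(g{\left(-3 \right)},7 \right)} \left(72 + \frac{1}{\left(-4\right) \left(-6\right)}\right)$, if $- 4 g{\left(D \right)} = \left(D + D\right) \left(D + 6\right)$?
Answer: $- \frac{8645}{6} \approx -1440.8$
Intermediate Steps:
$g{\left(D \right)} = - \frac{D \left(6 + D\right)}{2}$ ($g{\left(D \right)} = - \frac{\left(D + D\right) \left(D + 6\right)}{4} = - \frac{2 D \left(6 + D\right)}{4} = - \frac{D \left(6 + D\right)}{2}$)
$r{\left(y,t \right)} = 16 - 8 y$ ($r{\left(y,t \right)} = - 8 \left(y - 2\right) = - 8 \left(-2 + y\right) = 16 - 8 y$)
$r{\left(g{\left(-3 \right)},7 \right)} \left(72 + \frac{1}{\left(-4\right) \left(-6\right)}\right) = \left(16 - 8 \left(\left(- \frac{1}{2}\right) \left(-3\right) \left(6 - 3\right)\right)\right) \left(72 + \frac{1}{\left(-4\right) \left(-6\right)}\right) = \left(16 - 8 \left(\left(- \frac{1}{2}\right) \left(-3\right) 3\right)\right) \left(72 + \frac{1}{24}\right) = \left(16 - 36\right) \left(72 + \frac{1}{24}\right) = \left(16 - 36\right) \frac{1729}{24} = \left(-20\right) \frac{1729}{24} = - \frac{8645}{6}$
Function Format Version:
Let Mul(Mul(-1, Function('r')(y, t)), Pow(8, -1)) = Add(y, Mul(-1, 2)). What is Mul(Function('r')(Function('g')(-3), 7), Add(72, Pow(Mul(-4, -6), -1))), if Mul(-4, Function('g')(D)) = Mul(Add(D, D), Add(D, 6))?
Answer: Rational(-8645, 6) ≈ -1440.8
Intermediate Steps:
Function('g')(D) = Mul(Rational(-1, 2), D, Add(6, D)) (Function('g')(D) = Mul(Rational(-1, 4), Mul(Add(D, D), Add(D, 6))) = Mul(Rational(-1, 4), Mul(Mul(2, D), Add(6, D))) = Mul(Rational(-1, 4), Mul(2, D, Add(6, D))) = Mul(Rational(-1, 2), D, Add(6, D)))
Function('r')(y, t) = Add(16, Mul(-8, y)) (Function('r')(y, t) = Mul(-8, Add(y, Mul(-1, 2))) = Mul(-8, Add(y, -2)) = Mul(-8, Add(-2, y)) = Add(16, Mul(-8, y)))
Mul(Function('r')(Function('g')(-3), 7), Add(72, Pow(Mul(-4, -6), -1))) = Mul(Add(16, Mul(-8, Mul(Rational(-1, 2), -3, Add(6, -3)))), Add(72, Pow(Mul(-4, -6), -1))) = Mul(Add(16, Mul(-8, Mul(Rational(-1, 2), -3, 3))), Add(72, Pow(24, -1))) = Mul(Add(16, Mul(-8, Rational(9, 2))), Add(72, Rational(1, 24))) = Mul(Add(16, -36), Rational(1729, 24)) = Mul(-20, Rational(1729, 24)) = Rational(-8645, 6)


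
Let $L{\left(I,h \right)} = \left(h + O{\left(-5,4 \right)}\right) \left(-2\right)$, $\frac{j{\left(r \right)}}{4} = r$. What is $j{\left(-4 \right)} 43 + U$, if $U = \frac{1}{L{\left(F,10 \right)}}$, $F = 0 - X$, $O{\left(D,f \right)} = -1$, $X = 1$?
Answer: $- \frac{12385}{18} \approx -688.06$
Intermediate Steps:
$j{\left(r \right)} = 4 r$
$F = -1$ ($F = 0 - 1 = -1$)
$L{\left(I,h \right)} = 2 - 2 h$ ($L{\left(I,h \right)} = \left(h - 1\right) \left(-2\right) = \left(-1 + h\right) \left(-2\right) = 2 - 2 h$)
$U = - \frac{1}{18}$ ($U = \frac{1}{2 - 20} = \frac{1}{-18} = - \frac{1}{18} \approx -0.055556$)
$j{\left(-4 \right)} 43 + U = 4 \left(-4\right) 43 - \frac{1}{18} = \left(-16\right) 43 - \frac{1}{18} = -688 - \frac{1}{18} = - \frac{12385}{18}$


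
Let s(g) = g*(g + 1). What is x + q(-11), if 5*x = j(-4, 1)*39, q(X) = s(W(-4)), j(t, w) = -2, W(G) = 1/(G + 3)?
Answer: -78/5 ≈ -15.600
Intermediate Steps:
W(G) = 1/(3 + G)
s(g) = g*(1 + g)
q(X) = 0 (q(X) = (1 + 1/(3 - 4))/(3 - 4) = (1 + 1/(-1))/(-1) = -(1 - 1) = -1*0 = 0)
x = -78/5 (x = (-2*39)/5 = (1/5)*(-78) = -78/5 ≈ -15.600)
x + q(-11) = -78/5 + 0 = -78/5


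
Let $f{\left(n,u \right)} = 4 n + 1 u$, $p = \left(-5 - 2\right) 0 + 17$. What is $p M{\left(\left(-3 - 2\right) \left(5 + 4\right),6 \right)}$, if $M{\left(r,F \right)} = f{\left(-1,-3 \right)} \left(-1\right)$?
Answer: $119$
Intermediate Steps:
$p = 17$ ($p = \left(-5 - 2\right) 0 + 17 = \left(-7\right) 0 + 17 = 0 + 17 = 17$)
$f{\left(n,u \right)} = u + 4 n$ ($f{\left(n,u \right)} = 4 n + u = u + 4 n$)
$M{\left(r,F \right)} = 7$ ($M{\left(r,F \right)} = \left(-3 + 4 \left(-1\right)\right) \left(-1\right) = \left(-3 - 4\right) \left(-1\right) = \left(-7\right) \left(-1\right) = 7$)
$p M{\left(\left(-3 - 2\right) \left(5 + 4\right),6 \right)} = 17 \cdot 7 = 119$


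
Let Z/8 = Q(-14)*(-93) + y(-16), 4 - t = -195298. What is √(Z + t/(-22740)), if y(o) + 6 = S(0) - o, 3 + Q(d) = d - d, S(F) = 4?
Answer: √301914761730/11370 ≈ 48.326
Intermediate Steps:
t = 195302 (t = 4 - 1*(-195298) = 4 + 195298 = 195302)
Q(d) = -3 (Q(d) = -3 + (d - d) = -3 + 0 = -3)
y(o) = -2 - o (y(o) = -6 + (4 - o) = -2 - o)
Z = 2344 (Z = 8*(-3*(-93) + (-2 - 1*(-16))) = 8*(279 + (-2 + 16)) = 8*(279 + 14) = 8*293 = 2344)
√(Z + t/(-22740)) = √(2344 + 195302/(-22740)) = √(2344 + 195302*(-1/22740)) = √(2344 - 97651/11370) = √(26553629/11370) = √301914761730/11370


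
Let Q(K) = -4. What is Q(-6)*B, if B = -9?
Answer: 36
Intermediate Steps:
Q(-6)*B = -4*(-9) = 36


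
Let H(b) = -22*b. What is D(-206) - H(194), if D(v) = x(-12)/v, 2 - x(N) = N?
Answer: 439597/103 ≈ 4267.9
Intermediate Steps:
x(N) = 2 - N
D(v) = 14/v (D(v) = (2 - 1*(-12))/v = (2 + 12)/v = 14/v)
D(-206) - H(194) = 14/(-206) - (-22)*194 = 14*(-1/206) - 1*(-4268) = -7/103 + 4268 = 439597/103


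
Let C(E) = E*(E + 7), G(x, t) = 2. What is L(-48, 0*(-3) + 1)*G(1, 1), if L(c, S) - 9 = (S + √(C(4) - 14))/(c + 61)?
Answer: 236/13 + 2*√30/13 ≈ 18.996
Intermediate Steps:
C(E) = E*(7 + E)
L(c, S) = 9 + (S + √30)/(61 + c) (L(c, S) = 9 + (S + √(4*(7 + 4) - 14))/(c + 61) = 9 + (S + √(4*11 - 14))/(61 + c) = 9 + (S + √(44 - 14))/(61 + c) = 9 + (S + √30)/(61 + c))
L(-48, 0*(-3) + 1)*G(1, 1) = ((549 + (0*(-3) + 1) + √30 + 9*(-48))/(61 - 48))*2 = ((549 + (0 + 1) + √30 - 432)/13)*2 = ((549 + 1 + √30 - 432)/13)*2 = ((118 + √30)/13)*2 = (118/13 + √30/13)*2 = 236/13 + 2*√30/13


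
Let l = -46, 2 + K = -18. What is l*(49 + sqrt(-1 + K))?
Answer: -2254 - 46*I*sqrt(21) ≈ -2254.0 - 210.8*I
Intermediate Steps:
K = -20 (K = -2 - 18 = -20)
l*(49 + sqrt(-1 + K)) = -46*(49 + sqrt(-1 - 20)) = -46*(49 + sqrt(-21)) = -46*(49 + I*sqrt(21)) = -2254 - 46*I*sqrt(21)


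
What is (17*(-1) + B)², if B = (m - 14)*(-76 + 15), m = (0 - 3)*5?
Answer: 3069504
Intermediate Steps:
m = -15 (m = -3*5 = -15)
B = 1769 (B = (-15 - 14)*(-76 + 15) = -29*(-61) = 1769)
(17*(-1) + B)² = (17*(-1) + 1769)² = (-17 + 1769)² = 1752² = 3069504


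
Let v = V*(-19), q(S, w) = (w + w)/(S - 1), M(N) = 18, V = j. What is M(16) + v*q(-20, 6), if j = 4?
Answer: 430/7 ≈ 61.429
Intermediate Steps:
V = 4
q(S, w) = 2*w/(-1 + S) (q(S, w) = (2*w)/(-1 + S) = 2*w/(-1 + S))
v = -76 (v = 4*(-19) = -76)
M(16) + v*q(-20, 6) = 18 - 152*6/(-1 - 20) = 18 - 152*6/(-21) = 18 - 152*6*(-1)/21 = 18 - 76*(-4/7) = 18 + 304/7 = 430/7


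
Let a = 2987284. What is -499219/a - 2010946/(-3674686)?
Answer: 2086396870215/5488665346412 ≈ 0.38013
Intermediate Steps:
-499219/a - 2010946/(-3674686) = -499219/2987284 - 2010946/(-3674686) = -499219*1/2987284 - 2010946*(-1/3674686) = -499219/2987284 + 1005473/1837343 = 2086396870215/5488665346412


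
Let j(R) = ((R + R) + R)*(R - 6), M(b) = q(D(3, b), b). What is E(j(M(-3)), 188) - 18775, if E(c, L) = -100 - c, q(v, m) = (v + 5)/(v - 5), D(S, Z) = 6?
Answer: -19040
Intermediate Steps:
q(v, m) = (5 + v)/(-5 + v)
M(b) = 11 (M(b) = (5 + 6)/(-5 + 6) = 11/1 = 1*11 = 11)
j(R) = 3*R*(-6 + R) (j(R) = (2*R + R)*(-6 + R) = (3*R)*(-6 + R) = 3*R*(-6 + R))
E(j(M(-3)), 188) - 18775 = (-100 - 3*11*(-6 + 11)) - 18775 = (-100 - 3*11*5) - 18775 = (-100 - 1*165) - 18775 = (-100 - 165) - 18775 = -265 - 18775 = -19040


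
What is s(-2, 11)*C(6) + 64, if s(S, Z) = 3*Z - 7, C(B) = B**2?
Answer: 1000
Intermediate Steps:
s(S, Z) = -7 + 3*Z
s(-2, 11)*C(6) + 64 = (-7 + 3*11)*6**2 + 64 = (-7 + 33)*36 + 64 = 26*36 + 64 = 936 + 64 = 1000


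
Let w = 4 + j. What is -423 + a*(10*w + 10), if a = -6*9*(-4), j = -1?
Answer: 8217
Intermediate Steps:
w = 3 (w = 4 - 1 = 3)
a = 216 (a = -54*(-4) = 216)
-423 + a*(10*w + 10) = -423 + 216*(10*3 + 10) = -423 + 216*(30 + 10) = -423 + 216*40 = -423 + 8640 = 8217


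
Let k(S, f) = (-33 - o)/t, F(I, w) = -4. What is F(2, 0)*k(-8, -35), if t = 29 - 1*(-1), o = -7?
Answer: 52/15 ≈ 3.4667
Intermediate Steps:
t = 30 (t = 29 + 1 = 30)
k(S, f) = -13/15 (k(S, f) = (-33 - 1*(-7))/30 = (-33 + 7)*(1/30) = -26*1/30 = -13/15)
F(2, 0)*k(-8, -35) = -4*(-13/15) = 52/15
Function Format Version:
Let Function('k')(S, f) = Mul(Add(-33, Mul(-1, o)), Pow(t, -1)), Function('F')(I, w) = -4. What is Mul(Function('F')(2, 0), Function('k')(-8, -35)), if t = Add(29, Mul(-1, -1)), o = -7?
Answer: Rational(52, 15) ≈ 3.4667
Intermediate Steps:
t = 30 (t = Add(29, 1) = 30)
Function('k')(S, f) = Rational(-13, 15) (Function('k')(S, f) = Mul(Add(-33, Mul(-1, -7)), Pow(30, -1)) = Mul(Add(-33, 7), Rational(1, 30)) = Mul(-26, Rational(1, 30)) = Rational(-13, 15))
Mul(Function('F')(2, 0), Function('k')(-8, -35)) = Mul(-4, Rational(-13, 15)) = Rational(52, 15)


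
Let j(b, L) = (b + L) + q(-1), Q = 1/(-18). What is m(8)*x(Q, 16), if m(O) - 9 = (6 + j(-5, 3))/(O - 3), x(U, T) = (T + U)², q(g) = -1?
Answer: 329476/135 ≈ 2440.6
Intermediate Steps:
Q = -1/18 ≈ -0.055556
j(b, L) = -1 + L + b (j(b, L) = (b + L) - 1 = (L + b) - 1 = -1 + L + b)
m(O) = 9 + 3/(-3 + O) (m(O) = 9 + (6 + (-1 + 3 - 5))/(O - 3) = 9 + (6 - 3)/(-3 + O) = 9 + 3/(-3 + O))
m(8)*x(Q, 16) = (3*(-8 + 3*8)/(-3 + 8))*(16 - 1/18)² = (3*(-8 + 24)/5)*(287/18)² = (3*(⅕)*16)*(82369/324) = (48/5)*(82369/324) = 329476/135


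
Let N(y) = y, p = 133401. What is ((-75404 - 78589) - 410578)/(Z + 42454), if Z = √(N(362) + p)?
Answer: -23968297234/1802208353 + 564571*√133763/1802208353 ≈ -13.185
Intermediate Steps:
Z = √133763 (Z = √(362 + 133401) = √133763 ≈ 365.74)
((-75404 - 78589) - 410578)/(Z + 42454) = ((-75404 - 78589) - 410578)/(√133763 + 42454) = (-153993 - 410578)/(42454 + √133763) = -564571/(42454 + √133763)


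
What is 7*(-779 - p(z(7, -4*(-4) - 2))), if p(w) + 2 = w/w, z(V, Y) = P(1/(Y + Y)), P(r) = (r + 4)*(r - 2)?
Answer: -5446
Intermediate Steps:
P(r) = (-2 + r)*(4 + r) (P(r) = (4 + r)*(-2 + r) = (-2 + r)*(4 + r))
z(V, Y) = -8 + 1/Y + 1/(4*Y²) (z(V, Y) = -8 + (1/(Y + Y))² + 2/(Y + Y) = -8 + (1/(2*Y))² + 2/((2*Y)) = -8 + (1/(2*Y))² + 2*(1/(2*Y)) = -8 + 1/(4*Y²) + 1/Y = -8 + 1/Y + 1/(4*Y²))
p(w) = -1 (p(w) = -2 + w/w = -2 + 1 = -1)
7*(-779 - p(z(7, -4*(-4) - 2))) = 7*(-779 - 1*(-1)) = 7*(-779 + 1) = 7*(-778) = -5446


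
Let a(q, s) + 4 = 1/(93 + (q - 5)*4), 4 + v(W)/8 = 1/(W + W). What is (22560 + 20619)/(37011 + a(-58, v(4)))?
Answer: 6865461/5884112 ≈ 1.1668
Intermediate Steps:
v(W) = -32 + 4/W (v(W) = -32 + 8/(W + W) = -32 + 8/((2*W)) = -32 + 8*(1/(2*W)) = -32 + 4/W)
a(q, s) = -4 + 1/(73 + 4*q) (a(q, s) = -4 + 1/(93 + (q - 5)*4) = -4 + 1/(93 + (-5 + q)*4) = -4 + 1/(93 + (-20 + 4*q)) = -4 + 1/(73 + 4*q))
(22560 + 20619)/(37011 + a(-58, v(4))) = (22560 + 20619)/(37011 + (-291 - 16*(-58))/(73 + 4*(-58))) = 43179/(37011 + (-291 + 928)/(73 - 232)) = 43179/(37011 + 637/(-159)) = 43179/(37011 - 1/159*637) = 43179/(37011 - 637/159) = 43179/(5884112/159) = 43179*(159/5884112) = 6865461/5884112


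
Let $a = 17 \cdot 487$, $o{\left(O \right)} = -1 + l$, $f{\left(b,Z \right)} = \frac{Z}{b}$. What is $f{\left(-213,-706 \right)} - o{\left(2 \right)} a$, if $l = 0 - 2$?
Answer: $\frac{5290987}{213} \approx 24840.0$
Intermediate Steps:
$l = -2$ ($l = 0 - 2 = -2$)
$o{\left(O \right)} = -3$ ($o{\left(O \right)} = -1 - 2 = -3$)
$a = 8279$
$f{\left(-213,-706 \right)} - o{\left(2 \right)} a = - \frac{706}{-213} - \left(-3\right) 8279 = \left(-706\right) \left(- \frac{1}{213}\right) - -24837 = \frac{706}{213} + 24837 = \frac{5290987}{213}$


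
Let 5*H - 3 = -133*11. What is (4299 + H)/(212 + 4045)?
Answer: 4007/4257 ≈ 0.94127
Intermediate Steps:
H = -292 (H = 3/5 + (-133*11)/5 = 3/5 + (1/5)*(-1463) = 3/5 - 1463/5 = -292)
(4299 + H)/(212 + 4045) = (4299 - 292)/(212 + 4045) = 4007/4257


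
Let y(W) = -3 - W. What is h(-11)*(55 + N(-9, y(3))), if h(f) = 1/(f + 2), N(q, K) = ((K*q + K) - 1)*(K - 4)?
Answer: 415/9 ≈ 46.111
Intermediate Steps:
N(q, K) = (-4 + K)*(-1 + K + K*q) (N(q, K) = ((K + K*q) - 1)*(-4 + K) = (-1 + K + K*q)*(-4 + K) = (-4 + K)*(-1 + K + K*q))
h(f) = 1/(2 + f)
h(-11)*(55 + N(-9, y(3))) = (55 + (4 + (-3 - 1*3)² - 5*(-3 - 1*3) - 9*(-3 - 1*3)² - 4*(-3 - 1*3)*(-9)))/(2 - 11) = (55 + (4 + (-3 - 3)² - 5*(-3 - 3) - 9*(-3 - 3)² - 4*(-3 - 3)*(-9)))/(-9) = -(55 + (4 + (-6)² - 5*(-6) - 9*(-6)² - 4*(-6)*(-9)))/9 = -(55 + (4 + 36 + 30 - 9*36 - 216))/9 = -(55 + (4 + 36 + 30 - 324 - 216))/9 = -(55 - 470)/9 = -⅑*(-415) = 415/9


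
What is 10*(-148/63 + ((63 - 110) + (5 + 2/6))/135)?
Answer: -15070/567 ≈ -26.578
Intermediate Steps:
10*(-148/63 + ((63 - 110) + (5 + 2/6))/135) = 10*(-148*1/63 + (-47 + (5 + 2*(⅙)))*(1/135)) = 10*(-148/63 + (-47 + (5 + ⅓))*(1/135)) = 10*(-148/63 + (-47 + 16/3)*(1/135)) = 10*(-148/63 - 125/3*1/135) = 10*(-148/63 - 25/81) = 10*(-1507/567) = -15070/567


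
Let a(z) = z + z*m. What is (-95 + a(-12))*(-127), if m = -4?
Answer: 7493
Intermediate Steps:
a(z) = -3*z (a(z) = z + z*(-4) = z - 4*z = -3*z)
(-95 + a(-12))*(-127) = (-95 - 3*(-12))*(-127) = (-95 + 36)*(-127) = -59*(-127) = 7493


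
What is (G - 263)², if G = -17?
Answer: 78400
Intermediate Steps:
(G - 263)² = (-17 - 263)² = (-280)² = 78400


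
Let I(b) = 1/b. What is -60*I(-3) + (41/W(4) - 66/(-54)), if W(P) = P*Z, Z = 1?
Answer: 1133/36 ≈ 31.472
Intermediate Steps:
W(P) = P (W(P) = P*1 = P)
I(b) = 1/b
-60*I(-3) + (41/W(4) - 66/(-54)) = -60/(-3) + (41/4 - 66/(-54)) = -(-20) + (41*(¼) - 66*(-1/54)) = -60*(-⅓) + (41/4 + 11/9) = 20 + 413/36 = 1133/36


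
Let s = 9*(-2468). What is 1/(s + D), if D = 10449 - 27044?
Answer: -1/38807 ≈ -2.5769e-5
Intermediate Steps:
D = -16595
s = -22212
1/(s + D) = 1/(-22212 - 16595) = 1/(-38807) = -1/38807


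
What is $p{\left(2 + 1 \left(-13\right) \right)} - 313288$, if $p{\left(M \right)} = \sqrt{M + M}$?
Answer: $-313288 + i \sqrt{22} \approx -3.1329 \cdot 10^{5} + 4.6904 i$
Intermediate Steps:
$p{\left(M \right)} = \sqrt{2} \sqrt{M}$ ($p{\left(M \right)} = \sqrt{2 M} = \sqrt{2} \sqrt{M}$)
$p{\left(2 + 1 \left(-13\right) \right)} - 313288 = \sqrt{2} \sqrt{2 + 1 \left(-13\right)} - 313288 = \sqrt{2} \sqrt{2 - 13} - 313288 = \sqrt{2} \sqrt{-11} - 313288 = \sqrt{2} i \sqrt{11} - 313288 = i \sqrt{22} - 313288 = -313288 + i \sqrt{22}$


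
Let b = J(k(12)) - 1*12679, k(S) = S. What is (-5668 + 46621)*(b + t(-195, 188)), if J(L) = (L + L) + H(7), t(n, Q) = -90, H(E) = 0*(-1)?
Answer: -521945985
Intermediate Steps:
H(E) = 0
J(L) = 2*L (J(L) = (L + L) + 0 = 2*L + 0 = 2*L)
b = -12655 (b = 2*12 - 1*12679 = 24 - 12679 = -12655)
(-5668 + 46621)*(b + t(-195, 188)) = (-5668 + 46621)*(-12655 - 90) = 40953*(-12745) = -521945985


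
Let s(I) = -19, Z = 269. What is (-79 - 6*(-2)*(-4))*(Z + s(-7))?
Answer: -31750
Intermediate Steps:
(-79 - 6*(-2)*(-4))*(Z + s(-7)) = (-79 - 6*(-2)*(-4))*(269 - 19) = (-79 + 12*(-4))*250 = (-79 - 48)*250 = -127*250 = -31750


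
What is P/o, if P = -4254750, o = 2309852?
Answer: -2127375/1154926 ≈ -1.8420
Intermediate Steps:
P/o = -4254750/2309852 = -4254750*1/2309852 = -2127375/1154926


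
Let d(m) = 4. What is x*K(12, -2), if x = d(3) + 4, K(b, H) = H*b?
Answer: -192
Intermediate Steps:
x = 8 (x = 4 + 4 = 8)
x*K(12, -2) = 8*(-2*12) = 8*(-24) = -192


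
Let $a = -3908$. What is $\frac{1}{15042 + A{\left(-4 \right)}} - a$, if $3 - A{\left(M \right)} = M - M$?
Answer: $\frac{58795861}{15045} \approx 3908.0$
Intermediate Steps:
$A{\left(M \right)} = 3$ ($A{\left(M \right)} = 3 - \left(M - M\right) = 3 - 0 = 3 + 0 = 3$)
$\frac{1}{15042 + A{\left(-4 \right)}} - a = \frac{1}{15042 + 3} - -3908 = \frac{1}{15045} + 3908 = \frac{58795861}{15045}$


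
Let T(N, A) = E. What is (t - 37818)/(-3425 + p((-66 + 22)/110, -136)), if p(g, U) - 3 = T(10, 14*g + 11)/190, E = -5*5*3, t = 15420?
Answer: 851124/130051 ≈ 6.5445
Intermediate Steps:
E = -75 (E = -25*3 = -75)
T(N, A) = -75
p(g, U) = 99/38 (p(g, U) = 3 - 75/190 = 3 - 75*1/190 = 3 - 15/38 = 99/38)
(t - 37818)/(-3425 + p((-66 + 22)/110, -136)) = (15420 - 37818)/(-3425 + 99/38) = -22398/(-130051/38) = -22398*(-38/130051) = 851124/130051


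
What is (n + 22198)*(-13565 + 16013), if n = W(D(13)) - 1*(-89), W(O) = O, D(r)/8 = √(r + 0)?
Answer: 54558576 + 19584*√13 ≈ 5.4629e+7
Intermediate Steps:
D(r) = 8*√r (D(r) = 8*√(r + 0) = 8*√r)
n = 89 + 8*√13 (n = 8*√13 - 1*(-89) = 8*√13 + 89 = 89 + 8*√13 ≈ 117.84)
(n + 22198)*(-13565 + 16013) = ((89 + 8*√13) + 22198)*(-13565 + 16013) = (22287 + 8*√13)*2448 = 54558576 + 19584*√13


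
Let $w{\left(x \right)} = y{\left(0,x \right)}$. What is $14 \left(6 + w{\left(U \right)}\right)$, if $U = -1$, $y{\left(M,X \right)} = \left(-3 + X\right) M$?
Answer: $84$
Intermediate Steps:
$y{\left(M,X \right)} = M \left(-3 + X\right)$
$w{\left(x \right)} = 0$ ($w{\left(x \right)} = 0 \left(-3 + x\right) = 0$)
$14 \left(6 + w{\left(U \right)}\right) = 14 \left(6 + 0\right) = 14 \cdot 6 = 84$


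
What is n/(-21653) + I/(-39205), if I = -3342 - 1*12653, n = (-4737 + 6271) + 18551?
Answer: -88218538/169781173 ≈ -0.51960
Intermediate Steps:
n = 20085 (n = 1534 + 18551 = 20085)
I = -15995 (I = -3342 - 12653 = -15995)
n/(-21653) + I/(-39205) = 20085/(-21653) - 15995/(-39205) = 20085*(-1/21653) - 15995*(-1/39205) = -20085/21653 + 3199/7841 = -88218538/169781173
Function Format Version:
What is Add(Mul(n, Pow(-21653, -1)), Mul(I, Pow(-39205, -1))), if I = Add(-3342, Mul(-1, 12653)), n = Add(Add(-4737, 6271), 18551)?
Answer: Rational(-88218538, 169781173) ≈ -0.51960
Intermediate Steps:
n = 20085 (n = Add(1534, 18551) = 20085)
I = -15995 (I = Add(-3342, -12653) = -15995)
Add(Mul(n, Pow(-21653, -1)), Mul(I, Pow(-39205, -1))) = Add(Mul(20085, Pow(-21653, -1)), Mul(-15995, Pow(-39205, -1))) = Add(Mul(20085, Rational(-1, 21653)), Mul(-15995, Rational(-1, 39205))) = Add(Rational(-20085, 21653), Rational(3199, 7841)) = Rational(-88218538, 169781173)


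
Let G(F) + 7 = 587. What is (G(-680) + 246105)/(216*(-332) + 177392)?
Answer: 49337/21136 ≈ 2.3343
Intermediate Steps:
G(F) = 580 (G(F) = -7 + 587 = 580)
(G(-680) + 246105)/(216*(-332) + 177392) = (580 + 246105)/(216*(-332) + 177392) = 246685/(-71712 + 177392) = 246685/105680 = 246685*(1/105680) = 49337/21136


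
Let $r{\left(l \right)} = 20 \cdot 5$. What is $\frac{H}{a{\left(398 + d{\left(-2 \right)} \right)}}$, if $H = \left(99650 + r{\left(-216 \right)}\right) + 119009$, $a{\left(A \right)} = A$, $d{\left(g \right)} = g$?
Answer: $\frac{218759}{396} \approx 552.42$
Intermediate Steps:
$r{\left(l \right)} = 100$
$H = 218759$ ($H = \left(99650 + 100\right) + 119009 = 99750 + 119009 = 218759$)
$\frac{H}{a{\left(398 + d{\left(-2 \right)} \right)}} = \frac{218759}{398 - 2} = \frac{218759}{396}$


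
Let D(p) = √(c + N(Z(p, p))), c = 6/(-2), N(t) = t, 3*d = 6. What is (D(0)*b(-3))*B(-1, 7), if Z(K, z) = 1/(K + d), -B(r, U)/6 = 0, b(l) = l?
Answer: 0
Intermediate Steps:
d = 2 (d = (⅓)*6 = 2)
B(r, U) = 0 (B(r, U) = -6*0 = 0)
Z(K, z) = 1/(2 + K) (Z(K, z) = 1/(K + 2) = 1/(2 + K))
c = -3 (c = 6*(-½) = -3)
D(p) = √(-3 + 1/(2 + p))
(D(0)*b(-3))*B(-1, 7) = (√((-5 - 3*0)/(2 + 0))*(-3))*0 = (√((-5 + 0)/2)*(-3))*0 = (√((½)*(-5))*(-3))*0 = (√(-5/2)*(-3))*0 = ((I*√10/2)*(-3))*0 = -3*I*√10/2*0 = 0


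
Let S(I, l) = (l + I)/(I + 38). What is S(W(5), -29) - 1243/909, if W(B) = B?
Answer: -75265/39087 ≈ -1.9256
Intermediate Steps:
S(I, l) = (I + l)/(38 + I)
S(W(5), -29) - 1243/909 = (5 - 29)/(38 + 5) - 1243/909 = -24/43 - 1243*1/909 = (1/43)*(-24) - 1243/909 = -24/43 - 1243/909 = -75265/39087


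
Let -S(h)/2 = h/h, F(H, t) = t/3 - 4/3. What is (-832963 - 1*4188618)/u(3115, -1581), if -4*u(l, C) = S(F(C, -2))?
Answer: -10043162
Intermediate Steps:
F(H, t) = -4/3 + t/3 (F(H, t) = t*(1/3) - 4*1/3 = t/3 - 4/3 = -4/3 + t/3)
S(h) = -2 (S(h) = -2*h/h = -2*1 = -2)
u(l, C) = 1/2 (u(l, C) = -1/4*(-2) = 1/2)
(-832963 - 1*4188618)/u(3115, -1581) = (-832963 - 1*4188618)/(1/2) = (-832963 - 4188618)*2 = -5021581*2 = -10043162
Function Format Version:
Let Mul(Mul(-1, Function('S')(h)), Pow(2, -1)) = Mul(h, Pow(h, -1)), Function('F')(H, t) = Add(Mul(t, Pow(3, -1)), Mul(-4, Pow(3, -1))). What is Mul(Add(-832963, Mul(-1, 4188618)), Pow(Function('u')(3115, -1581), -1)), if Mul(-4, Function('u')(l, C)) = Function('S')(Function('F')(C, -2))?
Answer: -10043162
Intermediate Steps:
Function('F')(H, t) = Add(Rational(-4, 3), Mul(Rational(1, 3), t)) (Function('F')(H, t) = Add(Mul(t, Rational(1, 3)), Mul(-4, Rational(1, 3))) = Add(Mul(Rational(1, 3), t), Rational(-4, 3)) = Add(Rational(-4, 3), Mul(Rational(1, 3), t)))
Function('S')(h) = -2 (Function('S')(h) = Mul(-2, Mul(h, Pow(h, -1))) = Mul(-2, 1) = -2)
Function('u')(l, C) = Rational(1, 2) (Function('u')(l, C) = Mul(Rational(-1, 4), -2) = Rational(1, 2))
Mul(Add(-832963, Mul(-1, 4188618)), Pow(Function('u')(3115, -1581), -1)) = Mul(Add(-832963, Mul(-1, 4188618)), Pow(Rational(1, 2), -1)) = Mul(Add(-832963, -4188618), 2) = Mul(-5021581, 2) = -10043162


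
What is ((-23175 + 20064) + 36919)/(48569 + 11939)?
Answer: 8452/15127 ≈ 0.55874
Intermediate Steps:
((-23175 + 20064) + 36919)/(48569 + 11939) = (-3111 + 36919)/60508 = 33808*(1/60508) = 8452/15127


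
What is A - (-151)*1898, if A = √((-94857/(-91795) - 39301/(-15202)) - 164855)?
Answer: 286598 + I*√2653057906504528264390/126860690 ≈ 2.866e+5 + 406.02*I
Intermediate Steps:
A = I*√2653057906504528264390/126860690 (A = √((-94857*(-1/91795) - 39301*(-1/15202)) - 164855) = √((94857/91795 + 39301/15202) - 164855) = √(459059219/126860690 - 164855) = √(-20913159990731/126860690) = I*√2653057906504528264390/126860690 ≈ 406.02*I)
A - (-151)*1898 = I*√2653057906504528264390/126860690 - (-151)*1898 = I*√2653057906504528264390/126860690 - 1*(-286598) = I*√2653057906504528264390/126860690 + 286598 = 286598 + I*√2653057906504528264390/126860690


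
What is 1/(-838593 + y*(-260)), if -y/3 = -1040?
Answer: -1/1649793 ≈ -6.0614e-7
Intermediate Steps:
y = 3120 (y = -3*(-1040) = 3120)
1/(-838593 + y*(-260)) = 1/(-838593 + 3120*(-260)) = 1/(-838593 - 811200) = 1/(-1649793) = -1/1649793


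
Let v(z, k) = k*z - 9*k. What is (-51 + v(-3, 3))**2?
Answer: 7569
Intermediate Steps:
v(z, k) = -9*k + k*z
(-51 + v(-3, 3))**2 = (-51 + 3*(-9 - 3))**2 = (-51 + 3*(-12))**2 = (-51 - 36)**2 = (-87)**2 = 7569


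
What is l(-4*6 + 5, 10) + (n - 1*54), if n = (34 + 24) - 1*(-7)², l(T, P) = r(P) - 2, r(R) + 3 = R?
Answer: -40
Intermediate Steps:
r(R) = -3 + R
l(T, P) = -5 + P (l(T, P) = (-3 + P) - 2 = -5 + P)
n = 9 (n = 58 - 1*49 = 58 - 49 = 9)
l(-4*6 + 5, 10) + (n - 1*54) = (-5 + 10) + (9 - 1*54) = 5 + (9 - 54) = 5 - 45 = -40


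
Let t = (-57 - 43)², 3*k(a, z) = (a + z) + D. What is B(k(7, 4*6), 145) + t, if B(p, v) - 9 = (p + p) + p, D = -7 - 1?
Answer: 10032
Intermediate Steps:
D = -8
k(a, z) = -8/3 + a/3 + z/3 (k(a, z) = ((a + z) - 8)/3 = (-8 + a + z)/3 = -8/3 + a/3 + z/3)
B(p, v) = 9 + 3*p (B(p, v) = 9 + ((p + p) + p) = 9 + (2*p + p) = 9 + 3*p)
t = 10000 (t = (-100)² = 10000)
B(k(7, 4*6), 145) + t = (9 + 3*(-8/3 + (⅓)*7 + (4*6)/3)) + 10000 = (9 + 3*(-8/3 + 7/3 + (⅓)*24)) + 10000 = (9 + 3*(-8/3 + 7/3 + 8)) + 10000 = (9 + 3*(23/3)) + 10000 = (9 + 23) + 10000 = 32 + 10000 = 10032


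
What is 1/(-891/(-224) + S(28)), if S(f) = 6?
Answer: 224/2235 ≈ 0.10022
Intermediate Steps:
1/(-891/(-224) + S(28)) = 1/(-891/(-224) + 6) = 1/(-891*(-1/224) + 6) = 1/(891/224 + 6) = 1/(2235/224) = 224/2235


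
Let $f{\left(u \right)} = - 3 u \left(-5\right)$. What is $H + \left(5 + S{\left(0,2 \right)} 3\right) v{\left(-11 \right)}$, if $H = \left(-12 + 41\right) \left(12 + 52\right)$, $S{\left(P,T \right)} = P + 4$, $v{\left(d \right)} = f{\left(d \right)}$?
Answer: $-949$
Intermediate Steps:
$f{\left(u \right)} = 15 u$ ($f{\left(u \right)} = - 3 \left(- 5 u\right) = 15 u$)
$v{\left(d \right)} = 15 d$
$S{\left(P,T \right)} = 4 + P$
$H = 1856$ ($H = 29 \cdot 64 = 1856$)
$H + \left(5 + S{\left(0,2 \right)} 3\right) v{\left(-11 \right)} = 1856 + \left(5 + \left(4 + 0\right) 3\right) 15 \left(-11\right) = 1856 + \left(5 + 4 \cdot 3\right) \left(-165\right) = 1856 + \left(5 + 12\right) \left(-165\right) = 1856 + 17 \left(-165\right) = 1856 - 2805 = -949$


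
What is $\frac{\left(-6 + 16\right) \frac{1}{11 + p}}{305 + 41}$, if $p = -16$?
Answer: $- \frac{1}{173} \approx -0.0057803$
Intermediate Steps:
$\frac{\left(-6 + 16\right) \frac{1}{11 + p}}{305 + 41} = \frac{\left(-6 + 16\right) \frac{1}{11 - 16}}{305 + 41} = \frac{10 \frac{1}{-5}}{346} = \frac{10 \left(- \frac{1}{5}\right)}{346} = \frac{1}{346} \left(-2\right) = - \frac{1}{173}$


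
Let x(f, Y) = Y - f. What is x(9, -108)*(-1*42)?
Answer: 4914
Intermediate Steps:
x(9, -108)*(-1*42) = (-108 - 1*9)*(-1*42) = (-108 - 9)*(-42) = -117*(-42) = 4914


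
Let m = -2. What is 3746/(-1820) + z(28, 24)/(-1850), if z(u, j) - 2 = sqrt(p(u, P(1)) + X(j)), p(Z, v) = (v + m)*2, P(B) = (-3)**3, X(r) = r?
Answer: -346687/168350 - I*sqrt(34)/1850 ≈ -2.0593 - 0.0031519*I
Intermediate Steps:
P(B) = -27
p(Z, v) = -4 + 2*v (p(Z, v) = (v - 2)*2 = (-2 + v)*2 = -4 + 2*v)
z(u, j) = 2 + sqrt(-58 + j) (z(u, j) = 2 + sqrt((-4 + 2*(-27)) + j) = 2 + sqrt((-4 - 54) + j) = 2 + sqrt(-58 + j))
3746/(-1820) + z(28, 24)/(-1850) = 3746/(-1820) + (2 + sqrt(-58 + 24))/(-1850) = 3746*(-1/1820) + (2 + sqrt(-34))*(-1/1850) = -1873/910 + (2 + I*sqrt(34))*(-1/1850) = -1873/910 + (-1/925 - I*sqrt(34)/1850) = -346687/168350 - I*sqrt(34)/1850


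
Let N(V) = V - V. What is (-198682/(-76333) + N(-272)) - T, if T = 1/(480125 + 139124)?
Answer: 123033553485/47269133917 ≈ 2.6028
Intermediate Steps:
N(V) = 0
T = 1/619249 ≈ 1.6149e-6
(-198682/(-76333) + N(-272)) - T = (-198682/(-76333) + 0) - 1*1/619249 = (-198682*(-1/76333) + 0) - 1/619249 = (198682/76333 + 0) - 1/619249 = 198682/76333 - 1/619249 = 123033553485/47269133917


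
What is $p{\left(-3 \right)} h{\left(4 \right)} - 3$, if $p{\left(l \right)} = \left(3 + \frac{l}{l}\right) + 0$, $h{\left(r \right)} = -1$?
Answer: $-7$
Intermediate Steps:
$p{\left(l \right)} = 4$ ($p{\left(l \right)} = \left(3 + 1\right) + 0 = 4 + 0 = 4$)
$p{\left(-3 \right)} h{\left(4 \right)} - 3 = 4 \left(-1\right) - 3 = -4 - 3 = -7$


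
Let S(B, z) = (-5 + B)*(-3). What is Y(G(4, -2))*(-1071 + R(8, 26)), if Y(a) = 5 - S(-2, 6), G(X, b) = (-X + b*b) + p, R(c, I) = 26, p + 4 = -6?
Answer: 16720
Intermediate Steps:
p = -10 (p = -4 - 6 = -10)
G(X, b) = -10 + b² - X (G(X, b) = (-X + b*b) - 10 = (-X + b²) - 10 = (b² - X) - 10 = -10 + b² - X)
S(B, z) = 15 - 3*B
Y(a) = -16 (Y(a) = 5 - (15 - 3*(-2)) = 5 - (15 + 6) = 5 - 1*21 = 5 - 21 = -16)
Y(G(4, -2))*(-1071 + R(8, 26)) = -16*(-1071 + 26) = -16*(-1045) = 16720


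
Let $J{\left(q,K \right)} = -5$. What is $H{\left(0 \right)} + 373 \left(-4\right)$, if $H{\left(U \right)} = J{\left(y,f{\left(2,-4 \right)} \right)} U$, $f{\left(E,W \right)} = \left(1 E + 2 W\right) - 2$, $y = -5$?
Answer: $-1492$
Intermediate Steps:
$f{\left(E,W \right)} = -2 + E + 2 W$ ($f{\left(E,W \right)} = \left(E + 2 W\right) - 2 = -2 + E + 2 W$)
$H{\left(U \right)} = - 5 U$
$H{\left(0 \right)} + 373 \left(-4\right) = \left(-5\right) 0 + 373 \left(-4\right) = 0 - 1492 = -1492$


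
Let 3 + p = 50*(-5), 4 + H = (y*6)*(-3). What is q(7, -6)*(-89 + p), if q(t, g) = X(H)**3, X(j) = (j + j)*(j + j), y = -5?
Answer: -8855167642656768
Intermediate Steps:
H = 86 (H = -4 - 5*6*(-3) = -4 - 30*(-3) = -4 + 90 = 86)
X(j) = 4*j**2 (X(j) = (2*j)*(2*j) = 4*j**2)
q(t, g) = 25892303048704 (q(t, g) = (4*86**2)**3 = (4*7396)**3 = 29584**3 = 25892303048704)
p = -253 (p = -3 + 50*(-5) = -3 - 250 = -253)
q(7, -6)*(-89 + p) = 25892303048704*(-89 - 253) = 25892303048704*(-342) = -8855167642656768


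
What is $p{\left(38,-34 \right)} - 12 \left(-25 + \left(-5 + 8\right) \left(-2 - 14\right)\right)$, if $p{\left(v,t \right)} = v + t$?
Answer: $880$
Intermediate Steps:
$p{\left(v,t \right)} = t + v$
$p{\left(38,-34 \right)} - 12 \left(-25 + \left(-5 + 8\right) \left(-2 - 14\right)\right) = \left(-34 + 38\right) - 12 \left(-25 + \left(-5 + 8\right) \left(-2 - 14\right)\right) = 4 - 12 \left(-25 + 3 \left(-16\right)\right) = 4 - 12 \left(-25 - 48\right) = 4 - 12 \left(-73\right) = 4 - -876 = 4 + 876 = 880$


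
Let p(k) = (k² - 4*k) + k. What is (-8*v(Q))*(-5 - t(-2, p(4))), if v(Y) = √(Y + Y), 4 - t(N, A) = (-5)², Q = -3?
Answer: -128*I*√6 ≈ -313.53*I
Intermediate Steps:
p(k) = k² - 3*k
t(N, A) = -21 (t(N, A) = 4 - 1*(-5)² = 4 - 1*25 = 4 - 25 = -21)
v(Y) = √2*√Y (v(Y) = √(2*Y) = √2*√Y)
(-8*v(Q))*(-5 - t(-2, p(4))) = (-8*√2*√(-3))*(-5 - 1*(-21)) = (-8*√2*I*√3)*(-5 + 21) = -8*I*√6*16 = -128*I*√6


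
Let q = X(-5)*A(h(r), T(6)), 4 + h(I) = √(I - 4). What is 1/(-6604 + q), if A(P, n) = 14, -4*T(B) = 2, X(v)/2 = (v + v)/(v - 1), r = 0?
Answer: -3/19672 ≈ -0.00015250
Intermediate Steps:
h(I) = -4 + √(-4 + I) (h(I) = -4 + √(I - 4) = -4 + √(-4 + I))
X(v) = 4*v/(-1 + v) (X(v) = 2*((v + v)/(v - 1)) = 2*((2*v)/(-1 + v)) = 2*(2*v/(-1 + v)) = 4*v/(-1 + v))
T(B) = -½ (T(B) = -¼*2 = -½)
q = 140/3 (q = (4*(-5)/(-1 - 5))*14 = (4*(-5)/(-6))*14 = (4*(-5)*(-⅙))*14 = (10/3)*14 = 140/3 ≈ 46.667)
1/(-6604 + q) = 1/(-6604 + 140/3) = 1/(-19672/3) = -3/19672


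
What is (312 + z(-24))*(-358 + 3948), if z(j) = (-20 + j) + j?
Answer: 875960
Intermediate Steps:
z(j) = -20 + 2*j
(312 + z(-24))*(-358 + 3948) = (312 + (-20 + 2*(-24)))*(-358 + 3948) = (312 + (-20 - 48))*3590 = (312 - 68)*3590 = 244*3590 = 875960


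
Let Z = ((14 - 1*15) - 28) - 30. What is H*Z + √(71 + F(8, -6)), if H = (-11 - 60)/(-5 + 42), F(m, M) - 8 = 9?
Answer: 4189/37 + 2*√22 ≈ 122.60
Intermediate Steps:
F(m, M) = 17 (F(m, M) = 8 + 9 = 17)
Z = -59 (Z = ((14 - 15) - 28) - 30 = (-1 - 28) - 30 = -29 - 30 = -59)
H = -71/37 ≈ -1.9189
H*Z + √(71 + F(8, -6)) = -71/37*(-59) + √(71 + 17) = 4189/37 + √88 = 4189/37 + 2*√22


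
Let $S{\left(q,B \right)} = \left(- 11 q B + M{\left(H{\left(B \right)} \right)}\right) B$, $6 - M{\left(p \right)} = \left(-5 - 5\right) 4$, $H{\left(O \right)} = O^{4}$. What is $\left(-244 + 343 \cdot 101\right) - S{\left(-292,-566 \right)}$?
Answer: $-1028923037$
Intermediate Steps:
$M{\left(p \right)} = 46$ ($M{\left(p \right)} = 6 - \left(-5 - 5\right) 4 = 6 - \left(-10\right) 4 = 6 - -40 = 6 + 40 = 46$)
$S{\left(q,B \right)} = B \left(46 - 11 B q\right)$ ($S{\left(q,B \right)} = \left(- 11 q B + 46\right) B = \left(- 11 B q + 46\right) B = \left(46 - 11 B q\right) B = B \left(46 - 11 B q\right)$)
$\left(-244 + 343 \cdot 101\right) - S{\left(-292,-566 \right)} = \left(-244 + 343 \cdot 101\right) - - 566 \left(46 - \left(-6226\right) \left(-292\right)\right) = \left(-244 + 34643\right) - - 566 \left(46 - 1817992\right) = 34399 - \left(-566\right) \left(-1817946\right) = 34399 - 1028957436 = -1028923037$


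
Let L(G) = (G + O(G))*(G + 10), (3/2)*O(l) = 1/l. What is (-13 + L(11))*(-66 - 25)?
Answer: -219492/11 ≈ -19954.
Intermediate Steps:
O(l) = 2/(3*l)
L(G) = (10 + G)*(G + 2/(3*G)) (L(G) = (G + 2/(3*G))*(G + 10) = (G + 2/(3*G))*(10 + G) = (10 + G)*(G + 2/(3*G)))
(-13 + L(11))*(-66 - 25) = (-13 + (⅔ + 11² + 10*11 + (20/3)/11))*(-66 - 25) = (-13 + (⅔ + 121 + 110 + (20/3)*(1/11)))*(-91) = (-13 + (⅔ + 121 + 110 + 20/33))*(-91) = (-13 + 2555/11)*(-91) = (2412/11)*(-91) = -219492/11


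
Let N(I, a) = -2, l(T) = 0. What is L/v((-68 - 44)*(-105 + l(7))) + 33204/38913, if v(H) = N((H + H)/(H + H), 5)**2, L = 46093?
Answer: 597916575/51884 ≈ 11524.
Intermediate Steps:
v(H) = 4 (v(H) = (-2)**2 = 4)
L/v((-68 - 44)*(-105 + l(7))) + 33204/38913 = 46093/4 + 33204/38913 = 46093*(1/4) + 33204*(1/38913) = 46093/4 + 11068/12971 = 597916575/51884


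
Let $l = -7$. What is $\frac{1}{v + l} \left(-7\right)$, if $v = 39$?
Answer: $- \frac{7}{32} \approx -0.21875$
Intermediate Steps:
$\frac{1}{v + l} \left(-7\right) = \frac{1}{39 - 7} \left(-7\right) = \frac{1}{32} \left(-7\right) = - \frac{7}{32}$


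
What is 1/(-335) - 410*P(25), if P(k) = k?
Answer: -3433751/335 ≈ -10250.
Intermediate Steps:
1/(-335) - 410*P(25) = 1/(-335) - 410*25 = -1/335 - 10250 = -3433751/335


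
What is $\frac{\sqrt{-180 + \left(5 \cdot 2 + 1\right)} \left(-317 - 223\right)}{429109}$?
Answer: $- \frac{7020 i}{429109} \approx - 0.016359 i$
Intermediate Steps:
$\frac{\sqrt{-180 + \left(5 \cdot 2 + 1\right)} \left(-317 - 223\right)}{429109} = \sqrt{-180 + \left(10 + 1\right)} \left(-540\right) \frac{1}{429109} = \sqrt{-180 + 11} \left(-540\right) \frac{1}{429109} = \sqrt{-169} \left(-540\right) \frac{1}{429109} = 13 i \left(-540\right) \frac{1}{429109} = - 7020 i \frac{1}{429109} = - \frac{7020 i}{429109}$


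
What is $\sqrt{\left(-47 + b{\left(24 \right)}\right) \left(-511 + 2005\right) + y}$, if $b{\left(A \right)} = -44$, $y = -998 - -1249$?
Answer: $i \sqrt{135703} \approx 368.38 i$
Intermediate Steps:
$y = 251$ ($y = -998 + 1249 = 251$)
$\sqrt{\left(-47 + b{\left(24 \right)}\right) \left(-511 + 2005\right) + y} = \sqrt{\left(-47 - 44\right) \left(-511 + 2005\right) + 251} = \sqrt{\left(-91\right) 1494 + 251} = \sqrt{-135954 + 251} = \sqrt{-135703} = i \sqrt{135703}$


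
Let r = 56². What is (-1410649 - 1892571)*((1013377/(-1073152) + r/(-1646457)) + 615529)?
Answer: -898125426444779748088475/441724655616 ≈ -2.0332e+12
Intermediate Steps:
r = 3136
(-1410649 - 1892571)*((1013377/(-1073152) + r/(-1646457)) + 615529) = (-1410649 - 1892571)*((1013377/(-1073152) + 3136/(-1646457)) + 615529) = -3303220*((1013377*(-1/1073152) + 3136*(-1/1646457)) + 615529) = -3303220*((-1013377/1073152 - 3136/1646457) + 615529) = -3303220*(-1671847059961/1766898622464 + 615529) = -3303220*1087575670339583495/1766898622464 = -898125426444779748088475/441724655616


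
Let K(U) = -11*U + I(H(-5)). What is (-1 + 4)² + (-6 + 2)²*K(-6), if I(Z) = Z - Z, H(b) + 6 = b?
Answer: 1065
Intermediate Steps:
H(b) = -6 + b
I(Z) = 0
K(U) = -11*U (K(U) = -11*U + 0 = -11*U)
(-1 + 4)² + (-6 + 2)²*K(-6) = (-1 + 4)² + (-6 + 2)²*(-11*(-6)) = 3² + (-4)²*66 = 9 + 16*66 = 9 + 1056 = 1065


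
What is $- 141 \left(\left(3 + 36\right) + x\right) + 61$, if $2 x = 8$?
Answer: $-6002$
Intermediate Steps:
$x = 4$ ($x = \frac{1}{2} \cdot 8 = 4$)
$- 141 \left(\left(3 + 36\right) + x\right) + 61 = - 141 \left(\left(3 + 36\right) + 4\right) + 61 = - 141 \left(39 + 4\right) + 61 = \left(-141\right) 43 + 61 = -6063 + 61 = -6002$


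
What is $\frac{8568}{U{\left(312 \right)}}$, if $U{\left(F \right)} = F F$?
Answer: $\frac{119}{1352} \approx 0.088018$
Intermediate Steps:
$U{\left(F \right)} = F^{2}$
$\frac{8568}{U{\left(312 \right)}} = \frac{8568}{312^{2}} = \frac{8568}{97344} = 8568 \cdot \frac{1}{97344} = \frac{119}{1352}$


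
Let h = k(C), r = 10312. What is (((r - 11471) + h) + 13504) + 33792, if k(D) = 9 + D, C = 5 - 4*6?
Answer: 46127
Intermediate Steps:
C = -19 (C = 5 - 24 = -19)
h = -10 (h = 9 - 19 = -10)
(((r - 11471) + h) + 13504) + 33792 = (((10312 - 11471) - 10) + 13504) + 33792 = ((-1159 - 10) + 13504) + 33792 = (-1169 + 13504) + 33792 = 12335 + 33792 = 46127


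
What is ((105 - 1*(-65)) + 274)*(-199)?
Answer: -88356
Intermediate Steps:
((105 - 1*(-65)) + 274)*(-199) = ((105 + 65) + 274)*(-199) = (170 + 274)*(-199) = 444*(-199) = -88356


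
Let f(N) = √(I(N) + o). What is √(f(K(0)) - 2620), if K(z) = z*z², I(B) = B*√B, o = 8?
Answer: √(-2620 + 2*√2) ≈ 51.158*I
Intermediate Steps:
I(B) = B^(3/2)
K(z) = z³
f(N) = √(8 + N^(3/2)) (f(N) = √(N^(3/2) + 8) = √(8 + N^(3/2)))
√(f(K(0)) - 2620) = √(√(8 + (0³)^(3/2)) - 2620) = √(√(8 + 0^(3/2)) - 2620) = √(√(8 + 0) - 2620) = √(√8 - 2620) = √(2*√2 - 2620) = √(-2620 + 2*√2)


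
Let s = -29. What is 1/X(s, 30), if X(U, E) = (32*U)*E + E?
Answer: -1/27810 ≈ -3.5958e-5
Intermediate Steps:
X(U, E) = E + 32*E*U (X(U, E) = 32*E*U + E = E + 32*E*U)
1/X(s, 30) = 1/(30*(1 + 32*(-29))) = 1/(30*(1 - 928)) = 1/(30*(-927)) = 1/(-27810) = -1/27810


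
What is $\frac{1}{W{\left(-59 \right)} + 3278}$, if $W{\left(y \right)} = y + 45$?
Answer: $\frac{1}{3264} \approx 0.00030637$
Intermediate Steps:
$W{\left(y \right)} = 45 + y$
$\frac{1}{W{\left(-59 \right)} + 3278} = \frac{1}{\left(45 - 59\right) + 3278} = \frac{1}{-14 + 3278} = \frac{1}{3264}$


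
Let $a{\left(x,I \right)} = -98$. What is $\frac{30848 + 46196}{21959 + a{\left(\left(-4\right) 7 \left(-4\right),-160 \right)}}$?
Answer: $\frac{77044}{21861} \approx 3.5243$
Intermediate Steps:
$\frac{30848 + 46196}{21959 + a{\left(\left(-4\right) 7 \left(-4\right),-160 \right)}} = \frac{30848 + 46196}{21959 - 98} = \frac{77044}{21861}$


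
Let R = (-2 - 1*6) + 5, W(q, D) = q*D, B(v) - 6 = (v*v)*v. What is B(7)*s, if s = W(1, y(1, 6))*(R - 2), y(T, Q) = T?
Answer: -1745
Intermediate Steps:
B(v) = 6 + v³ (B(v) = 6 + (v*v)*v = 6 + v²*v = 6 + v³)
W(q, D) = D*q
R = -3 (R = (-2 - 6) + 5 = -8 + 5 = -3)
s = -5 (s = (1*1)*(-3 - 2) = 1*(-5) = -5)
B(7)*s = (6 + 7³)*(-5) = (6 + 343)*(-5) = 349*(-5) = -1745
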